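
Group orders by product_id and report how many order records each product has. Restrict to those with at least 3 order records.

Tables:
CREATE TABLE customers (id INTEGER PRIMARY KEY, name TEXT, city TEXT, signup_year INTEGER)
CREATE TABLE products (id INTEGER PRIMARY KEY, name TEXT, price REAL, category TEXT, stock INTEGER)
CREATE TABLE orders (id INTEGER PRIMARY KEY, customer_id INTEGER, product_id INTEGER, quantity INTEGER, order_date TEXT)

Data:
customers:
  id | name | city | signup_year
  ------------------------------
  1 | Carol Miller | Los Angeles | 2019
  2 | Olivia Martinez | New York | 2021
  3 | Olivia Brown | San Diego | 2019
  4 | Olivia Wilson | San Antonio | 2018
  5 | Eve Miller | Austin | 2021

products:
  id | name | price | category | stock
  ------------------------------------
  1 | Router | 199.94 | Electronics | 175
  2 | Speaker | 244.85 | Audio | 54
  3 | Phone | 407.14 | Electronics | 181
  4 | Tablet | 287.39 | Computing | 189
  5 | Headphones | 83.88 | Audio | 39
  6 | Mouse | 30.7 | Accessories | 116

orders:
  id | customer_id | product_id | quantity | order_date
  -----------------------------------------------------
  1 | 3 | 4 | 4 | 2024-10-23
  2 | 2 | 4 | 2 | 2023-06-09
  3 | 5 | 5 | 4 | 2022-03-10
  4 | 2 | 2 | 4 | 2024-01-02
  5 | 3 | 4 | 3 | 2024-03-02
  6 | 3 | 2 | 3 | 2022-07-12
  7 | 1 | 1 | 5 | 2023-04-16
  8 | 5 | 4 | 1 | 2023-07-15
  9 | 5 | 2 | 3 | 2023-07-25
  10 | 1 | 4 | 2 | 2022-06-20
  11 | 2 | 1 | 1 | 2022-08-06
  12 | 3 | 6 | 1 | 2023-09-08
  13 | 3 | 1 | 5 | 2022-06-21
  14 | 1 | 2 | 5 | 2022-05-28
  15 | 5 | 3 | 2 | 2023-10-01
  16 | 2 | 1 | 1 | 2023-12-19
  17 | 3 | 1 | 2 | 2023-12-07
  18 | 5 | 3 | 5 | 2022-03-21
SELECT product_id, COUNT(*) AS order_count FROM orders GROUP BY product_id HAVING COUNT(*) >= 3

Execution result:
product_id | order_count
1 | 5
2 | 4
4 | 5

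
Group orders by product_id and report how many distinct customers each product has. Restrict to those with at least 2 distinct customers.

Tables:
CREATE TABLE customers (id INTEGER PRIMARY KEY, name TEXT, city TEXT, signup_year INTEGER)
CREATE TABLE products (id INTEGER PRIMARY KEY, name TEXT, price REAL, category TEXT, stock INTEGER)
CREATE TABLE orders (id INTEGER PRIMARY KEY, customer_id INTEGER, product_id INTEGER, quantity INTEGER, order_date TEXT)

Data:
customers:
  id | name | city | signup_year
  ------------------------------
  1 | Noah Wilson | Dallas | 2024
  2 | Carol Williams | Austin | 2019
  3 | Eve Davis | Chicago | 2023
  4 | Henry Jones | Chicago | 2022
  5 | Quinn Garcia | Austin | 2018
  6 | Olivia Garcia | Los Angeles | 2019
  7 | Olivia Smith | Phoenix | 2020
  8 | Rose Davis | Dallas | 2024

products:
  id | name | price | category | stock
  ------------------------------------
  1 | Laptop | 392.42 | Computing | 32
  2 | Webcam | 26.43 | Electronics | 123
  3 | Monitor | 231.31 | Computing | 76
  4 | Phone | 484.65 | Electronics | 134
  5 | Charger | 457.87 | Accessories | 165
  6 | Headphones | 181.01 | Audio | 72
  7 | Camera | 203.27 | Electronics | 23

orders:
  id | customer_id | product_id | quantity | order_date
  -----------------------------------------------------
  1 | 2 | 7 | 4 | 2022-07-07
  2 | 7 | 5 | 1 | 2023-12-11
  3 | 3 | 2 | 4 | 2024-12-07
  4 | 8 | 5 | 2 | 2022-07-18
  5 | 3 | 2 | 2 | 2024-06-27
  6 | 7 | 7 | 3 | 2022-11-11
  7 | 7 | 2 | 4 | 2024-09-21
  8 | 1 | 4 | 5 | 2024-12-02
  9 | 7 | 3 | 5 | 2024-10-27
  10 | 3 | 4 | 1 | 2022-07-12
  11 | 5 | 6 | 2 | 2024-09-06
SELECT product_id, COUNT(DISTINCT customer_id) AS distinct_customer_count FROM orders GROUP BY product_id HAVING COUNT(DISTINCT customer_id) >= 2

Execution result:
product_id | distinct_customer_count
2 | 2
4 | 2
5 | 2
7 | 2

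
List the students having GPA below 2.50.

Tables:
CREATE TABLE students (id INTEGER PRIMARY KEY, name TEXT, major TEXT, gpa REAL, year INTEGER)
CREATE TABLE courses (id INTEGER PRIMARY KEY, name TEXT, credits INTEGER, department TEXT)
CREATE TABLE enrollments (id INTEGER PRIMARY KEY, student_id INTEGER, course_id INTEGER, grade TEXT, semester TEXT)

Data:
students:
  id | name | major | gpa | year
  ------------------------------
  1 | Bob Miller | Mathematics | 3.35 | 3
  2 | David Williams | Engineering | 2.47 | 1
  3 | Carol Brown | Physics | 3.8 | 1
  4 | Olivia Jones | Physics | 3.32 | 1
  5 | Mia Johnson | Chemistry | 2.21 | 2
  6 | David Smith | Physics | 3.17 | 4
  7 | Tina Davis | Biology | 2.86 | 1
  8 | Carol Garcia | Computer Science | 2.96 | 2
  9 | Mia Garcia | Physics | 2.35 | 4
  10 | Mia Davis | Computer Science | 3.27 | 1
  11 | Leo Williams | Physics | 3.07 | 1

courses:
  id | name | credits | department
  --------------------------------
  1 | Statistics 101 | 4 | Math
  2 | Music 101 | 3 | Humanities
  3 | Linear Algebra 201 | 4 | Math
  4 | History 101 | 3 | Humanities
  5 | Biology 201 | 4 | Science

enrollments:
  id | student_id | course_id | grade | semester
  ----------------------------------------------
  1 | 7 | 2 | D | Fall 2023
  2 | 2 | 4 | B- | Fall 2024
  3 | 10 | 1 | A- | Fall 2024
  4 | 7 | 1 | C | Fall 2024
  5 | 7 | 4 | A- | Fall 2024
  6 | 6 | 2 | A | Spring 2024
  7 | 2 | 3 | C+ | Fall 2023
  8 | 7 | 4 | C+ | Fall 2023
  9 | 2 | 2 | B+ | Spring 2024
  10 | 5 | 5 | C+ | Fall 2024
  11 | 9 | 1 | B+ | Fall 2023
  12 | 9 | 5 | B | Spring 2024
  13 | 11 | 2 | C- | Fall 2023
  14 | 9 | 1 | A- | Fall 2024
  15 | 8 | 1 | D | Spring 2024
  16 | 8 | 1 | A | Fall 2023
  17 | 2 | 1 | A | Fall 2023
SELECT name, gpa FROM students WHERE gpa < 2.5

Execution result:
name | gpa
David Williams | 2.47
Mia Johnson | 2.21
Mia Garcia | 2.35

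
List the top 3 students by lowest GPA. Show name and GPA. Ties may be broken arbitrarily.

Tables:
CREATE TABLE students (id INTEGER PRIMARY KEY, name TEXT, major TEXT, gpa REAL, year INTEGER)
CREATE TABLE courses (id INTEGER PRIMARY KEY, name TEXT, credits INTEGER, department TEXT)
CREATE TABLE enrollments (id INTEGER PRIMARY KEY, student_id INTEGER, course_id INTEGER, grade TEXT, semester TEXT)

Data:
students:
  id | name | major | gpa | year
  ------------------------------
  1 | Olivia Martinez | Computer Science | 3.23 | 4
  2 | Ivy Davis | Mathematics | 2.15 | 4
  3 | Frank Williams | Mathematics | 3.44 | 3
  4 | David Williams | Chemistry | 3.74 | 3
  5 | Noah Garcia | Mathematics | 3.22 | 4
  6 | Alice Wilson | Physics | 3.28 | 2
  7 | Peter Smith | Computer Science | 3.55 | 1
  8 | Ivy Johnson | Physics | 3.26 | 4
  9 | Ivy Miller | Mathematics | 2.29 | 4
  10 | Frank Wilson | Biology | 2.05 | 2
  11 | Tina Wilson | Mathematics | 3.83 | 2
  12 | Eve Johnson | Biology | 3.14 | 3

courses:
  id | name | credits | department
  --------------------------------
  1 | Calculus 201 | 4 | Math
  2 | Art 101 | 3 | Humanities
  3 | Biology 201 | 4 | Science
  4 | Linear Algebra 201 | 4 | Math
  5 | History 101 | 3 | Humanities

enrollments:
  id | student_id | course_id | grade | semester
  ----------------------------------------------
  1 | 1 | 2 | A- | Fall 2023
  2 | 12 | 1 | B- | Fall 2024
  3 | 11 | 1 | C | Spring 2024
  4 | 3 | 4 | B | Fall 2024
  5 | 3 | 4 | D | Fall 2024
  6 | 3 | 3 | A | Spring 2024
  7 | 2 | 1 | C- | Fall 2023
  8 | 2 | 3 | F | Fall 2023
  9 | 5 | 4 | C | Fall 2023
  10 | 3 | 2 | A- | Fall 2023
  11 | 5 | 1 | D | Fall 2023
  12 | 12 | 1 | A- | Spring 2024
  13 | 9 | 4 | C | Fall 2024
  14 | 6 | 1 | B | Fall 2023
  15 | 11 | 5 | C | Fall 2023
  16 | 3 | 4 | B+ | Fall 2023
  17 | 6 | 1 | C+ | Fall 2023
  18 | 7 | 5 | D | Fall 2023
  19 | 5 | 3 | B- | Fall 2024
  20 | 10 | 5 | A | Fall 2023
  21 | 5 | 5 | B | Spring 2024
SELECT name, gpa FROM students ORDER BY gpa ASC LIMIT 3

Execution result:
name | gpa
Frank Wilson | 2.05
Ivy Davis | 2.15
Ivy Miller | 2.29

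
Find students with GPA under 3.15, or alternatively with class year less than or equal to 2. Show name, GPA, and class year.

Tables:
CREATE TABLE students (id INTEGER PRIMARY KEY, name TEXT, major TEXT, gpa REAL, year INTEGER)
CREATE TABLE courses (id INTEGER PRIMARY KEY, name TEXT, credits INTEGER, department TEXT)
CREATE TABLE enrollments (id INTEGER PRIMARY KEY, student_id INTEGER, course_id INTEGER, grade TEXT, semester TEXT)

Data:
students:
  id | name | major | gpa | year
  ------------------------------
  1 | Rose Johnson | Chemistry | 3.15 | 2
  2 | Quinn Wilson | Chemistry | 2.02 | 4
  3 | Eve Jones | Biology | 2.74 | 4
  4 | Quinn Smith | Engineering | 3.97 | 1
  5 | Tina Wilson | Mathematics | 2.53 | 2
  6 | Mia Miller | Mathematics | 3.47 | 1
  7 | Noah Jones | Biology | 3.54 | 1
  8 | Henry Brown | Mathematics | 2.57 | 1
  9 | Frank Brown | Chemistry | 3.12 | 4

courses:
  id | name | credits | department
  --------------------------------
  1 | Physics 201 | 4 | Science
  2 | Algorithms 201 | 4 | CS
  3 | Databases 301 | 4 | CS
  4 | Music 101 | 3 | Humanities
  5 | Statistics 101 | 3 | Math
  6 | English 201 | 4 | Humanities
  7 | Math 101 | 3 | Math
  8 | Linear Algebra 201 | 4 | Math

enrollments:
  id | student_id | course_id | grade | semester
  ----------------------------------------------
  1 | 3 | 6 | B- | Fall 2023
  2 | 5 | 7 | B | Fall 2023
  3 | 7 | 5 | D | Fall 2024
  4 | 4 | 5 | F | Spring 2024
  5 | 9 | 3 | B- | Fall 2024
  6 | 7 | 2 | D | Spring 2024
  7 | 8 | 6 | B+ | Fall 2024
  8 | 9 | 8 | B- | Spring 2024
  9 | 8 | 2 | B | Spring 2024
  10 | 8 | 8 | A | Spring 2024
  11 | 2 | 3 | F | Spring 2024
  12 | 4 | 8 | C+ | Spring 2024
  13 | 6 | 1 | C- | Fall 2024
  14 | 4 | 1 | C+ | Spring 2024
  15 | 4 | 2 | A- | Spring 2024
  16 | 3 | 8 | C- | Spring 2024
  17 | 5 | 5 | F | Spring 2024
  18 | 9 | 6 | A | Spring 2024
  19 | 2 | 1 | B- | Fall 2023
SELECT name, gpa, year FROM students WHERE gpa < 3.15 OR year <= 2

Execution result:
name | gpa | year
Rose Johnson | 3.15 | 2
Quinn Wilson | 2.02 | 4
Eve Jones | 2.74 | 4
Quinn Smith | 3.97 | 1
Tina Wilson | 2.53 | 2
Mia Miller | 3.47 | 1
Noah Jones | 3.54 | 1
Henry Brown | 2.57 | 1
Frank Brown | 3.12 | 4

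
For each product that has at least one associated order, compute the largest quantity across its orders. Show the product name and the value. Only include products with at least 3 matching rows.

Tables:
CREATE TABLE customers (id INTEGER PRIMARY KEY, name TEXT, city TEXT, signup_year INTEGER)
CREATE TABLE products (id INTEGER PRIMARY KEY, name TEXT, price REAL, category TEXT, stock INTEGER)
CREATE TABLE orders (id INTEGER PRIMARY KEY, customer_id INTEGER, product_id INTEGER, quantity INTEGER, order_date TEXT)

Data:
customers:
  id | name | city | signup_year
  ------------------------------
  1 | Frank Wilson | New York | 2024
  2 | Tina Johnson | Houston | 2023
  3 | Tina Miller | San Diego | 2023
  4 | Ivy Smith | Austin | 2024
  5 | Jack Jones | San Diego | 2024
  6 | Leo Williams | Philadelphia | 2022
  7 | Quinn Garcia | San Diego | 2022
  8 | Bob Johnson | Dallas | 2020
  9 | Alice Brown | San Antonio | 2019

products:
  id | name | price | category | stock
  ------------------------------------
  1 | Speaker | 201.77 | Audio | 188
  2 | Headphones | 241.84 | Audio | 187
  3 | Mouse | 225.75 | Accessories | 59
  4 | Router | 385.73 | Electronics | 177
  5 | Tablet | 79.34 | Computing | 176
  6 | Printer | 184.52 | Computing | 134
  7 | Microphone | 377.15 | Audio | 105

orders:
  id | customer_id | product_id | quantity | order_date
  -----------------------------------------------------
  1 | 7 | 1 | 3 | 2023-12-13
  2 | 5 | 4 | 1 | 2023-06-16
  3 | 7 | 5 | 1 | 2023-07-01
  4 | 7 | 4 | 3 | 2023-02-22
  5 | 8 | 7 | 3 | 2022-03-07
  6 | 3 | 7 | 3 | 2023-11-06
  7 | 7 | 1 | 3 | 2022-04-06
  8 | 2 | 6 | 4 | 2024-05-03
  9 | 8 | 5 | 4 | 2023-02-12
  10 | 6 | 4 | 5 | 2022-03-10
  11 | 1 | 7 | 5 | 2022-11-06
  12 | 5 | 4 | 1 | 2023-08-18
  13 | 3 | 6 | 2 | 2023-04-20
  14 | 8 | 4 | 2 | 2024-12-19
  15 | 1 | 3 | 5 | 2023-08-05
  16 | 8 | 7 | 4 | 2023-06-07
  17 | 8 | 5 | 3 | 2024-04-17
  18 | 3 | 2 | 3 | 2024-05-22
SELECT p.name, MAX(c.quantity) AS max_quantity FROM orders c JOIN products p ON c.product_id = p.id GROUP BY p.id, p.name HAVING COUNT(*) >= 3

Execution result:
name | max_quantity
Router | 5
Tablet | 4
Microphone | 5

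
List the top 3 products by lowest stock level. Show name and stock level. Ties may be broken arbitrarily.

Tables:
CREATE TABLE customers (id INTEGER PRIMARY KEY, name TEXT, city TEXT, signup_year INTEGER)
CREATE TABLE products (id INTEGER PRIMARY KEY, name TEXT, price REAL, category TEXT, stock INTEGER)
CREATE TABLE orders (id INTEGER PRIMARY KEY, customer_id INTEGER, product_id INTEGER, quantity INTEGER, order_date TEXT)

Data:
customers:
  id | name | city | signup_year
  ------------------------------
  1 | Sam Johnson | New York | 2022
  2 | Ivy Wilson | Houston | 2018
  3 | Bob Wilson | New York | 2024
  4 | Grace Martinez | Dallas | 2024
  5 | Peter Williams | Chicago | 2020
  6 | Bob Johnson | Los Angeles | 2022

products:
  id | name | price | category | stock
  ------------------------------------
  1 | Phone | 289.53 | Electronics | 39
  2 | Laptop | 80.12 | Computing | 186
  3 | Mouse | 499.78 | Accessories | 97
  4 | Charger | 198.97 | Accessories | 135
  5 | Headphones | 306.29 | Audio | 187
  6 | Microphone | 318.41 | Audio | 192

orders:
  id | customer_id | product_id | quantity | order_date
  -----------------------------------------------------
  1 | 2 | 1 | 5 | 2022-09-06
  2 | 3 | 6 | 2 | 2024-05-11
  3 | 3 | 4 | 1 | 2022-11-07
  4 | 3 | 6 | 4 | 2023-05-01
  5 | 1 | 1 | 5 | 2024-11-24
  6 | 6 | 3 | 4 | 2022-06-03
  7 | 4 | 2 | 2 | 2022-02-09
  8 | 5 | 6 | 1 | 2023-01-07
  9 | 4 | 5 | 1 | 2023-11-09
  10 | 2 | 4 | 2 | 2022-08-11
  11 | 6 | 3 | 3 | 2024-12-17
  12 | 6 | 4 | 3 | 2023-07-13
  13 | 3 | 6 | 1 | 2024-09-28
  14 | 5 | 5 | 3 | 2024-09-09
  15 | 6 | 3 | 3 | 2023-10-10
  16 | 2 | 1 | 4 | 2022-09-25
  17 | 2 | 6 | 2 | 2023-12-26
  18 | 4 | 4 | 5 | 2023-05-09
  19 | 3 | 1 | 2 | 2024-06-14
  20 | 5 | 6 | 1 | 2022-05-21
SELECT name, stock FROM products ORDER BY stock ASC LIMIT 3

Execution result:
name | stock
Phone | 39
Mouse | 97
Charger | 135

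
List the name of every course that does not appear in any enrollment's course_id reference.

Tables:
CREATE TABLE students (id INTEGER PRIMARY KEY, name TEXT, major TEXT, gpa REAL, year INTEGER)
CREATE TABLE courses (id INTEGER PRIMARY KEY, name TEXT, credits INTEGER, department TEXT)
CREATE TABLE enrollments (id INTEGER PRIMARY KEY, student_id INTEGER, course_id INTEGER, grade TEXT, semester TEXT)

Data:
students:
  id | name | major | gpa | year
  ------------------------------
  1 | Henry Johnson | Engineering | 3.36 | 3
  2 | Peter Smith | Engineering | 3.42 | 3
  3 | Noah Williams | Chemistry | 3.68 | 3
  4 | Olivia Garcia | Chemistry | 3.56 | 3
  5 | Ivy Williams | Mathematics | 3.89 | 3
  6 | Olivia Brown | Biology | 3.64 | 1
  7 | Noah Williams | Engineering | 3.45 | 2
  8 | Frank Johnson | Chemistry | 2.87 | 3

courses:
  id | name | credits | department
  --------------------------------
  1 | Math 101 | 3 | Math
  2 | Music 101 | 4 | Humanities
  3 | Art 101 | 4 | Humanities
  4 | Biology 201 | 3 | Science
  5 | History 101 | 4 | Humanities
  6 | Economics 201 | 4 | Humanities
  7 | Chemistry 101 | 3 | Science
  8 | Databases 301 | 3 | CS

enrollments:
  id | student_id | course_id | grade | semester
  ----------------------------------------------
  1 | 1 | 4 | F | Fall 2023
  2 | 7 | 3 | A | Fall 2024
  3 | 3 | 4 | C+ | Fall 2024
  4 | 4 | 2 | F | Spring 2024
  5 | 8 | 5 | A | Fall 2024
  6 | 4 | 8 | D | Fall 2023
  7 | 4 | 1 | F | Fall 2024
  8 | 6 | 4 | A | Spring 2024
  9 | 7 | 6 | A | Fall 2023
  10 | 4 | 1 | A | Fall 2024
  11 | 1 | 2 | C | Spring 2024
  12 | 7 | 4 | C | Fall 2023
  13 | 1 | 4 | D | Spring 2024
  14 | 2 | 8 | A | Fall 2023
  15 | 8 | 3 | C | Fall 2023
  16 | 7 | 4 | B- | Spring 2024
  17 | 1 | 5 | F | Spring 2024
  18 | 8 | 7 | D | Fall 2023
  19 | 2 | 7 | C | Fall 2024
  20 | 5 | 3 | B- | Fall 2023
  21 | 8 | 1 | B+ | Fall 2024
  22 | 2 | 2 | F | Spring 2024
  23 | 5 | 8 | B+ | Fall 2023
SELECT p.name FROM courses p LEFT JOIN enrollments c ON c.course_id = p.id WHERE c.id IS NULL

Execution result:
(no rows)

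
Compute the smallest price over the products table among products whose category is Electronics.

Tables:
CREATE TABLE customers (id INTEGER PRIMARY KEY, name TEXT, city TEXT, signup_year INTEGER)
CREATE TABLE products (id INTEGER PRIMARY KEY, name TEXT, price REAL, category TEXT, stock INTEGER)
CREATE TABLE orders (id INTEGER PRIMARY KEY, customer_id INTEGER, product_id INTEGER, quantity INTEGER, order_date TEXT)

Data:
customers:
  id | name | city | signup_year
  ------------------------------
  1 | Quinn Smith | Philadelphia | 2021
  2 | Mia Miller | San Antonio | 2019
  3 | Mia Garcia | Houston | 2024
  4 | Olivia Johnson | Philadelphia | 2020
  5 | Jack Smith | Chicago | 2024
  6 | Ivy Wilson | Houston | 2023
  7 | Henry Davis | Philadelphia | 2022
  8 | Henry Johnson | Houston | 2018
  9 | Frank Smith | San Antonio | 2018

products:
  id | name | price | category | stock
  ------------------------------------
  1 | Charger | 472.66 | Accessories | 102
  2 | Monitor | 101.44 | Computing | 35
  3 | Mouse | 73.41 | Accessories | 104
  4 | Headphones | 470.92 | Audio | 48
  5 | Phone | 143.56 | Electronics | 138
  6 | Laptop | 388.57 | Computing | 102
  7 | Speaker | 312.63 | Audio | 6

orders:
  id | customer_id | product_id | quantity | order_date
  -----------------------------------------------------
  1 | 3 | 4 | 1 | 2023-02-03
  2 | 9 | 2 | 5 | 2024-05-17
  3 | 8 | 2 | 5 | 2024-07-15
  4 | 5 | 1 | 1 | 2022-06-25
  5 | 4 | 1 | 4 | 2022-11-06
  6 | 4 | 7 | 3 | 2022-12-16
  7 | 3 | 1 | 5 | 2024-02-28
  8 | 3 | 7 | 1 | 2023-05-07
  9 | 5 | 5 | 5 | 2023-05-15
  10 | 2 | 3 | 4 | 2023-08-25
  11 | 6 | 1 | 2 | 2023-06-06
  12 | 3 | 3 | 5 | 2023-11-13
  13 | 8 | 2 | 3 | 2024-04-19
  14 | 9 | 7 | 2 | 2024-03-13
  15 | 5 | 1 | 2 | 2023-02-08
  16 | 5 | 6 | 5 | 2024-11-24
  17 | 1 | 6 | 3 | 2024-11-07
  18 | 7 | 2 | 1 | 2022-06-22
SELECT MIN(price) FROM products WHERE category = 'Electronics'

Execution result:
143.56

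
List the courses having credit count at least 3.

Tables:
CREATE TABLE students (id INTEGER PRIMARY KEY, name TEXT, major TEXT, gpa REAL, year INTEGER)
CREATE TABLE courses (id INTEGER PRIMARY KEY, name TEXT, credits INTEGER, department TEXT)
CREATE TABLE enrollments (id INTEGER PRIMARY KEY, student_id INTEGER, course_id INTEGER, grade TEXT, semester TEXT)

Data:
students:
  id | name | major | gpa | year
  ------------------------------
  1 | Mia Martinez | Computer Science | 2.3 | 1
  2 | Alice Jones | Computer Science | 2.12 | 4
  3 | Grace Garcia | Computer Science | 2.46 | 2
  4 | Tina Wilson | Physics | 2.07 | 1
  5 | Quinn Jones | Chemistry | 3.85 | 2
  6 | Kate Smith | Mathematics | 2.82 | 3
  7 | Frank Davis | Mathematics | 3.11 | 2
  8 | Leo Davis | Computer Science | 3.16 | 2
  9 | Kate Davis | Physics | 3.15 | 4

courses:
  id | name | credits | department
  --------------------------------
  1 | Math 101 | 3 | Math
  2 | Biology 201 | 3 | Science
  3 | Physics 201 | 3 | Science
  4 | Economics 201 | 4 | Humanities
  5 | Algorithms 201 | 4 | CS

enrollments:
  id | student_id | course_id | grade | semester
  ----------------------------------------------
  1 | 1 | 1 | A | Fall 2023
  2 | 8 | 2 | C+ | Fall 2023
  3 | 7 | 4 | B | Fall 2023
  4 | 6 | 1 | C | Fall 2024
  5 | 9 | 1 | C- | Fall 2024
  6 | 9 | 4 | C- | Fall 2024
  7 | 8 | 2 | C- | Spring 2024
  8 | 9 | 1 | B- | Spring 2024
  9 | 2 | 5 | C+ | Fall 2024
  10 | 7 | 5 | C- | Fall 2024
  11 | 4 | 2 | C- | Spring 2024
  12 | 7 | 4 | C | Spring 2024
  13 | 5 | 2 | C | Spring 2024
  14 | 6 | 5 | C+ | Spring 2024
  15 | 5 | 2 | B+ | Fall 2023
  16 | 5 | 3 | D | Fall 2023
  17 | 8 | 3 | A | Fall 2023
SELECT name, credits FROM courses WHERE credits >= 3

Execution result:
name | credits
Math 101 | 3
Biology 201 | 3
Physics 201 | 3
Economics 201 | 4
Algorithms 201 | 4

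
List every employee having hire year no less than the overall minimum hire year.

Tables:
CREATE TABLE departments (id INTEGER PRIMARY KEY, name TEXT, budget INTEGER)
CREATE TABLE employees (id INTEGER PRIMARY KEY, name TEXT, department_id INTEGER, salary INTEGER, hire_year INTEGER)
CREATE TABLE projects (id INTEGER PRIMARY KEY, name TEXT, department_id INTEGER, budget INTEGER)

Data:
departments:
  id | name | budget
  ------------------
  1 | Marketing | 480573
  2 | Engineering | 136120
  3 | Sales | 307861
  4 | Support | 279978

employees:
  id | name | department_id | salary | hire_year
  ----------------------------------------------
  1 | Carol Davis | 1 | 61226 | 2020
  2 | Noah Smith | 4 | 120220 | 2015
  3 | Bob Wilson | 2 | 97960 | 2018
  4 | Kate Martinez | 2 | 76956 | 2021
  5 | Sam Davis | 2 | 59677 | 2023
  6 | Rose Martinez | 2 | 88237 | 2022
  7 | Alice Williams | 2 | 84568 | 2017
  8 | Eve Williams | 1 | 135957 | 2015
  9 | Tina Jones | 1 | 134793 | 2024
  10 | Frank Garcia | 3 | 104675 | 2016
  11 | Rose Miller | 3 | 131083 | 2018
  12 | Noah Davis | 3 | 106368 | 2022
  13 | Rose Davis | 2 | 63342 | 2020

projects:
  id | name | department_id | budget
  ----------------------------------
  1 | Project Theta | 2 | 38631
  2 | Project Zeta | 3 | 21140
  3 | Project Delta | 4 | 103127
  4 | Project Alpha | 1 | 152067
SELECT name, hire_year FROM employees WHERE hire_year >= (SELECT MIN(hire_year) FROM employees)

Execution result:
name | hire_year
Carol Davis | 2020
Noah Smith | 2015
Bob Wilson | 2018
Kate Martinez | 2021
Sam Davis | 2023
Rose Martinez | 2022
Alice Williams | 2017
Eve Williams | 2015
Tina Jones | 2024
Frank Garcia | 2016
Rose Miller | 2018
Noah Davis | 2022
Rose Davis | 2020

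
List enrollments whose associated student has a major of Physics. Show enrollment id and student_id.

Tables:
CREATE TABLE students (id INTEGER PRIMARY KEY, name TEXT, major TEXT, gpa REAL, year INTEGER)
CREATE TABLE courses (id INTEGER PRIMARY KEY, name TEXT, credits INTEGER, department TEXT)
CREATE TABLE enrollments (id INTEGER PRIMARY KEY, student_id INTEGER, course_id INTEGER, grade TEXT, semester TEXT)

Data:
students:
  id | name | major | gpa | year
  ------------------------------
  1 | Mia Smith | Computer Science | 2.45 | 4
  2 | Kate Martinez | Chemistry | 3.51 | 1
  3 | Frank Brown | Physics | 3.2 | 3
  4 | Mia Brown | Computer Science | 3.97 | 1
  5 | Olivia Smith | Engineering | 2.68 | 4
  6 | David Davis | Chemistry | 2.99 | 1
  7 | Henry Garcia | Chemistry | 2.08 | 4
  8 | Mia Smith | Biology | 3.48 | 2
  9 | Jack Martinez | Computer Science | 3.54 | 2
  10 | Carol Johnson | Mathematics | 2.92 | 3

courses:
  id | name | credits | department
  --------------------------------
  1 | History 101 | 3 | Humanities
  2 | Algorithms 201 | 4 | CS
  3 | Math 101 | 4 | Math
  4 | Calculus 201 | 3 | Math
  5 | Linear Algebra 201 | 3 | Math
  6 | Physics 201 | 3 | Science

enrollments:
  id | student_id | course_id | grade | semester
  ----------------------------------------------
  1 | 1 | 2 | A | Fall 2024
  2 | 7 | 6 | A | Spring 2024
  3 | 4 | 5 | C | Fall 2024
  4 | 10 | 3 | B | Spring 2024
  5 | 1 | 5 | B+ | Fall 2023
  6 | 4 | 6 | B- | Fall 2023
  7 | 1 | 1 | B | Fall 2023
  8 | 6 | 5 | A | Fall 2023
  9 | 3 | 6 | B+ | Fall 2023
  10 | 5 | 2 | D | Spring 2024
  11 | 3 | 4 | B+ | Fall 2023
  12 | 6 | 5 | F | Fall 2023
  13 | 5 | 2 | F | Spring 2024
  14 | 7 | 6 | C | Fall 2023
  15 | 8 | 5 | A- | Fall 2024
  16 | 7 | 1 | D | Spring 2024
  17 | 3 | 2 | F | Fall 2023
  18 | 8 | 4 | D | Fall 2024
SELECT id, student_id FROM enrollments WHERE student_id IN (SELECT id FROM students WHERE major = 'Physics')

Execution result:
id | student_id
9 | 3
11 | 3
17 | 3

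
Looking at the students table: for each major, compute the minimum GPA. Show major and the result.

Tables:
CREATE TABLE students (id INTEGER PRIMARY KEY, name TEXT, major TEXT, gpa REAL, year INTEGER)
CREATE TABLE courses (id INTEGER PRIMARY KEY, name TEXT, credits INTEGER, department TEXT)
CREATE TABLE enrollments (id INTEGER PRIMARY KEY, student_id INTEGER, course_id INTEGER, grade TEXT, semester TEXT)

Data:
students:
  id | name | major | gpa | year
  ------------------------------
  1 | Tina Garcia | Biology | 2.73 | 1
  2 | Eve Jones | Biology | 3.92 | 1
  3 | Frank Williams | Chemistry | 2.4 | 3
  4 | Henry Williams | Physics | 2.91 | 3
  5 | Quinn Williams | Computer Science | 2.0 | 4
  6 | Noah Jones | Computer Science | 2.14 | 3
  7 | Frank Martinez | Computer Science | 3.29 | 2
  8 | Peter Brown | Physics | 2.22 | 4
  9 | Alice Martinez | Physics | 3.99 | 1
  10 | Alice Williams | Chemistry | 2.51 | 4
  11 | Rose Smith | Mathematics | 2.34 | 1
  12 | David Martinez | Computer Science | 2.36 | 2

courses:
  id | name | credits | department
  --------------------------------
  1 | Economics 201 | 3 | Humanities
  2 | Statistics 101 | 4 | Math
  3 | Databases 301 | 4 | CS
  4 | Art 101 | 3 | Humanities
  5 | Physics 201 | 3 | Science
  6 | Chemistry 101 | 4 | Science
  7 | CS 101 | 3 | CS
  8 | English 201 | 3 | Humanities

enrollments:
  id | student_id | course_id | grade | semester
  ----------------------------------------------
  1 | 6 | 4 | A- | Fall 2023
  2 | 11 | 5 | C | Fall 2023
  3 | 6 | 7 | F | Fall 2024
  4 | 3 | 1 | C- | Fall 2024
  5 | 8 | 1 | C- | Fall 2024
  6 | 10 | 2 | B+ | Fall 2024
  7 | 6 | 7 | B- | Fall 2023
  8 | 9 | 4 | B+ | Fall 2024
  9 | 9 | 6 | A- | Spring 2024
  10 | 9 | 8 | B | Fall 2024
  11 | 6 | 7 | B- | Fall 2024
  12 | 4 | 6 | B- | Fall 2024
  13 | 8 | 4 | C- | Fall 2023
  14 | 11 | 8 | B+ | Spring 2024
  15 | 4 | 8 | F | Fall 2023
SELECT major, MIN(gpa) AS min_gpa FROM students GROUP BY major

Execution result:
major | min_gpa
Biology | 2.73
Chemistry | 2.40
Computer Science | 2.00
Mathematics | 2.34
Physics | 2.22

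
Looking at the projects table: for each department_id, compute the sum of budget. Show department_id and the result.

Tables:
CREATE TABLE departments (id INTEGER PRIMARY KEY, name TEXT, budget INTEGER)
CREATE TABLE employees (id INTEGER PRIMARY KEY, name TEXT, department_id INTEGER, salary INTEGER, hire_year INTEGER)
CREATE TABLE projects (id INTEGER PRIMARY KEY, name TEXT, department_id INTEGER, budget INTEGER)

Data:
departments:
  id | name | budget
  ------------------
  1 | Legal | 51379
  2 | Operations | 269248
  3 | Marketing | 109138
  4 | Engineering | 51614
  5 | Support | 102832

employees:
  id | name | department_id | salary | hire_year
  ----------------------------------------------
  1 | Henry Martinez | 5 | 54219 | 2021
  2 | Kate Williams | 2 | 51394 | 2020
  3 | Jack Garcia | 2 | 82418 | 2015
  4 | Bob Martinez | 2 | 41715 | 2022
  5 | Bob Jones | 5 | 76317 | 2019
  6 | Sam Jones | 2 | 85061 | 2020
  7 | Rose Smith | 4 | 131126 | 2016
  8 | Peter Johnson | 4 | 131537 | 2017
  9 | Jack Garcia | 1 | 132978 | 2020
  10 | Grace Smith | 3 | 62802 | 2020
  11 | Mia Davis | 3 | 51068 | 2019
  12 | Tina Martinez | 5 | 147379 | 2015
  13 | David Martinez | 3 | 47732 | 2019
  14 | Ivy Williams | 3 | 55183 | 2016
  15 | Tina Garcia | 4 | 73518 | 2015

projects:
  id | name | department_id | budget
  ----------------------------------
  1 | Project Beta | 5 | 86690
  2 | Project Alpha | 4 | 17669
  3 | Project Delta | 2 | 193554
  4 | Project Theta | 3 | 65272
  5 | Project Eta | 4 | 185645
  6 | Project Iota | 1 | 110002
SELECT department_id, SUM(budget) AS sum_budget FROM projects GROUP BY department_id

Execution result:
department_id | sum_budget
1 | 110002
2 | 193554
3 | 65272
4 | 203314
5 | 86690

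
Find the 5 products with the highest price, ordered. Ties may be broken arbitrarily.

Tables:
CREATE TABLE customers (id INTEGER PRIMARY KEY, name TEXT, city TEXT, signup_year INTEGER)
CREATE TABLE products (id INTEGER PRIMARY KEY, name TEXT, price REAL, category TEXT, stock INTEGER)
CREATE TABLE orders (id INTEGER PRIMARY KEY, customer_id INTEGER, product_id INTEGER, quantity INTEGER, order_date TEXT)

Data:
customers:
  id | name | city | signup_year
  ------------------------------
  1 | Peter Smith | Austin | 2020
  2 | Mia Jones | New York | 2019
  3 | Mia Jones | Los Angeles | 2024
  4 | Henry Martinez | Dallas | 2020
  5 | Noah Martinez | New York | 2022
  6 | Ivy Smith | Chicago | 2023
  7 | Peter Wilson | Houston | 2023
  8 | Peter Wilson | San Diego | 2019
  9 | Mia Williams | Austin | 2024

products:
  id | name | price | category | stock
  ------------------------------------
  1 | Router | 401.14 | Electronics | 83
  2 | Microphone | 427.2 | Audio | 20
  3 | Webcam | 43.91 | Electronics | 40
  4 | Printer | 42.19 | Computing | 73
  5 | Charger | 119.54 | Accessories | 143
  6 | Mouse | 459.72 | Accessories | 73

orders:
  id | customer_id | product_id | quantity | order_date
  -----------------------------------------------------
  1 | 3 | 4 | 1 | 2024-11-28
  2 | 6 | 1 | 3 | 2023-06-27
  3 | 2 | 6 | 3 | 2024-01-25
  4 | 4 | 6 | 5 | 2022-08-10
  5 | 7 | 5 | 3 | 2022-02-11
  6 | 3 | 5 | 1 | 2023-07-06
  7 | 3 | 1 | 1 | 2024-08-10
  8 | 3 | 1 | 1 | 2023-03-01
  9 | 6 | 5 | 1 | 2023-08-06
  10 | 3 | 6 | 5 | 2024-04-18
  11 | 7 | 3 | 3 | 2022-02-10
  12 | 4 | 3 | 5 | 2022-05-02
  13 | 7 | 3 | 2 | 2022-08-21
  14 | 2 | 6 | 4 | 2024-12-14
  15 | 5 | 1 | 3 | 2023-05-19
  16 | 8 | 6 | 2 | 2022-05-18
SELECT name, price FROM products ORDER BY price DESC LIMIT 5

Execution result:
name | price
Mouse | 459.72
Microphone | 427.20
Router | 401.14
Charger | 119.54
Webcam | 43.91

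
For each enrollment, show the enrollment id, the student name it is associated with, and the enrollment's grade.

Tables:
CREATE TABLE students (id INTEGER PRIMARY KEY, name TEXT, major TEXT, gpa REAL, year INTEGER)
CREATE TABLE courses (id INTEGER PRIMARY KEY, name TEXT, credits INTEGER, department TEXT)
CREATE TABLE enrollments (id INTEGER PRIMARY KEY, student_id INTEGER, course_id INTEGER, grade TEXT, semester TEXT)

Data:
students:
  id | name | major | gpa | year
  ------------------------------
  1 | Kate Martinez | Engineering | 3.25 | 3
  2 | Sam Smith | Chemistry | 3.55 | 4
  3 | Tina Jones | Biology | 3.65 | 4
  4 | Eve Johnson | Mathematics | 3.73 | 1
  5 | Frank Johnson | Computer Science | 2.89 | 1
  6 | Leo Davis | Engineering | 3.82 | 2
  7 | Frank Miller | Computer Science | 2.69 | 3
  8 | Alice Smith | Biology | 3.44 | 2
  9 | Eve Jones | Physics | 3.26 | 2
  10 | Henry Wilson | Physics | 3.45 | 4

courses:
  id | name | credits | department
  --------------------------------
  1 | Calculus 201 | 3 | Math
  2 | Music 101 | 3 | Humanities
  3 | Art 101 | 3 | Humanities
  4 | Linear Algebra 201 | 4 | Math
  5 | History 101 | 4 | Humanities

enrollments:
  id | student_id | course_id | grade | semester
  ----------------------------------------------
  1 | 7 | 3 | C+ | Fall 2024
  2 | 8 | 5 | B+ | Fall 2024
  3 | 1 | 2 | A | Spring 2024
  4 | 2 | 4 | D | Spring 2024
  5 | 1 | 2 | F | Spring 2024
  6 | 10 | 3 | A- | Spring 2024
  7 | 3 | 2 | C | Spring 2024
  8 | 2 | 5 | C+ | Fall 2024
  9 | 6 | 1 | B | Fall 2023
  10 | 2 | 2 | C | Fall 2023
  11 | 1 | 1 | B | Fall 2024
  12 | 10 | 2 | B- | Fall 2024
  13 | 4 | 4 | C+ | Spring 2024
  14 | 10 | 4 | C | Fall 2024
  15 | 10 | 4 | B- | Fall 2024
SELECT c.id, p.name AS student, c.grade FROM enrollments c JOIN students p ON c.student_id = p.id

Execution result:
id | student | grade
1 | Frank Miller | C+
2 | Alice Smith | B+
3 | Kate Martinez | A
4 | Sam Smith | D
5 | Kate Martinez | F
6 | Henry Wilson | A-
7 | Tina Jones | C
8 | Sam Smith | C+
9 | Leo Davis | B
10 | Sam Smith | C
11 | Kate Martinez | B
12 | Henry Wilson | B-
13 | Eve Johnson | C+
14 | Henry Wilson | C
15 | Henry Wilson | B-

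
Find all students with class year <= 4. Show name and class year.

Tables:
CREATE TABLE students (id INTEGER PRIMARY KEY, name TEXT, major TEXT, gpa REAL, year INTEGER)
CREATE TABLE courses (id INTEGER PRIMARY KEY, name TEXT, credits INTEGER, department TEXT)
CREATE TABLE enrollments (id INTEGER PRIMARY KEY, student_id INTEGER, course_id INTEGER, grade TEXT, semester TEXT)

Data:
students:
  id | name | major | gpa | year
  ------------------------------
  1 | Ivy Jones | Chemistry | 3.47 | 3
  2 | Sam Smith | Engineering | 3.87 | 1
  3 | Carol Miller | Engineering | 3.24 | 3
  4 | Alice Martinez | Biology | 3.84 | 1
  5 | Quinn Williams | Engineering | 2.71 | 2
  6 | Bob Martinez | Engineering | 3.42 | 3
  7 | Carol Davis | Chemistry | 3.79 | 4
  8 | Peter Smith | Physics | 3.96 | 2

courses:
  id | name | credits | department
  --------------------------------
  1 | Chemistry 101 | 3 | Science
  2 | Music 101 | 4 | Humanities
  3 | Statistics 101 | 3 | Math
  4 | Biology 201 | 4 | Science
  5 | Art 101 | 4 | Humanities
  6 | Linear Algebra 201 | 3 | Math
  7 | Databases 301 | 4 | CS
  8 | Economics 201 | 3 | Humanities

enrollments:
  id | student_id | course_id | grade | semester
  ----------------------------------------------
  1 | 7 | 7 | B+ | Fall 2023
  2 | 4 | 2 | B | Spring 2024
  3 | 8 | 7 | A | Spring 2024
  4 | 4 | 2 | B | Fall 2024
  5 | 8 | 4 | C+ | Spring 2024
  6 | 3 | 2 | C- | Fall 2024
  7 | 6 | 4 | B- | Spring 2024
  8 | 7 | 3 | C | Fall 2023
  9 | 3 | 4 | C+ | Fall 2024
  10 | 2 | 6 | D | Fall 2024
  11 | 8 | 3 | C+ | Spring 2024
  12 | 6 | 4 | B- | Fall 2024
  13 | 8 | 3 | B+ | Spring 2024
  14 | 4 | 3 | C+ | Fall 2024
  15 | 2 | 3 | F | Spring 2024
SELECT name, year FROM students WHERE year <= 4

Execution result:
name | year
Ivy Jones | 3
Sam Smith | 1
Carol Miller | 3
Alice Martinez | 1
Quinn Williams | 2
Bob Martinez | 3
Carol Davis | 4
Peter Smith | 2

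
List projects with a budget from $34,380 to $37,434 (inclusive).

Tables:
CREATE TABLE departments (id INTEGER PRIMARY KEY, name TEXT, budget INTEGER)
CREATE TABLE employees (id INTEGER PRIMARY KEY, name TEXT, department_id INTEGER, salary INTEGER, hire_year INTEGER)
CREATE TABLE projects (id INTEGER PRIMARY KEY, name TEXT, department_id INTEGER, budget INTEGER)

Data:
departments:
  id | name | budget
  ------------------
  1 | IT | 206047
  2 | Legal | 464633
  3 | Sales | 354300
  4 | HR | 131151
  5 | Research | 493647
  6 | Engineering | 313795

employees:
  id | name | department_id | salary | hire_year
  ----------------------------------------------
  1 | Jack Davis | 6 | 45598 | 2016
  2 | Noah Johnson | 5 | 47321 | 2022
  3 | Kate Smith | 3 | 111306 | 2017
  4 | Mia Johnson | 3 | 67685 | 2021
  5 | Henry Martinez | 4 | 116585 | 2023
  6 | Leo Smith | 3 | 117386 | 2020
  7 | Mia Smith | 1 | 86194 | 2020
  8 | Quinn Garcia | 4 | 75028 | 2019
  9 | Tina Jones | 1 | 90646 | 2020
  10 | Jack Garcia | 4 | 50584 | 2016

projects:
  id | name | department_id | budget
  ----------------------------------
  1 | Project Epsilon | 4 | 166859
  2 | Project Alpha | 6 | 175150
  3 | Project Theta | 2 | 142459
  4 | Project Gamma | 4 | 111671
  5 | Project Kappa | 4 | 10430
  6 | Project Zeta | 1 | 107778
SELECT name, budget FROM projects WHERE budget BETWEEN 34380 AND 37434

Execution result:
(no rows)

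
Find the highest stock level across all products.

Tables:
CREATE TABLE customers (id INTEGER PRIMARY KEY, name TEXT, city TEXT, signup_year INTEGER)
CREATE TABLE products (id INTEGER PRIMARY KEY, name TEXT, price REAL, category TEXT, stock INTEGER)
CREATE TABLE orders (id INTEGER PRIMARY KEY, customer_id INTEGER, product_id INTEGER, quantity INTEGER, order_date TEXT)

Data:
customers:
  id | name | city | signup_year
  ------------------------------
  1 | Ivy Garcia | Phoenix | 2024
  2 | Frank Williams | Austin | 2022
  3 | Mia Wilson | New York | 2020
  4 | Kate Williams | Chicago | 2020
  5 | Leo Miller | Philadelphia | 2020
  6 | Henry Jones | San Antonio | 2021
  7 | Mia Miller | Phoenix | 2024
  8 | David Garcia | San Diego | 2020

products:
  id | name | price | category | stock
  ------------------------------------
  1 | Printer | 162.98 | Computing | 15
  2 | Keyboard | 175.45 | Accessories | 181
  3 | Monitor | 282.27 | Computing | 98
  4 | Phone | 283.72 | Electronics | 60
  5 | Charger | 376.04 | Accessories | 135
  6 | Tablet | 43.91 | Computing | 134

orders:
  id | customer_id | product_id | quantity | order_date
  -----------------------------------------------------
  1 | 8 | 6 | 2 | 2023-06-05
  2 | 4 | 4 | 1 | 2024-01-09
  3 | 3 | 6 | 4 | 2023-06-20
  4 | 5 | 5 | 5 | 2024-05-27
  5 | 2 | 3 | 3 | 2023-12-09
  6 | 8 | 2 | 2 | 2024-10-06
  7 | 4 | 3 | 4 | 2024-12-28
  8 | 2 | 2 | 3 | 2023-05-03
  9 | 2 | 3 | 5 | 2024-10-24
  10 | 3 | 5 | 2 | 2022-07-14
SELECT MAX(stock) FROM products

Execution result:
181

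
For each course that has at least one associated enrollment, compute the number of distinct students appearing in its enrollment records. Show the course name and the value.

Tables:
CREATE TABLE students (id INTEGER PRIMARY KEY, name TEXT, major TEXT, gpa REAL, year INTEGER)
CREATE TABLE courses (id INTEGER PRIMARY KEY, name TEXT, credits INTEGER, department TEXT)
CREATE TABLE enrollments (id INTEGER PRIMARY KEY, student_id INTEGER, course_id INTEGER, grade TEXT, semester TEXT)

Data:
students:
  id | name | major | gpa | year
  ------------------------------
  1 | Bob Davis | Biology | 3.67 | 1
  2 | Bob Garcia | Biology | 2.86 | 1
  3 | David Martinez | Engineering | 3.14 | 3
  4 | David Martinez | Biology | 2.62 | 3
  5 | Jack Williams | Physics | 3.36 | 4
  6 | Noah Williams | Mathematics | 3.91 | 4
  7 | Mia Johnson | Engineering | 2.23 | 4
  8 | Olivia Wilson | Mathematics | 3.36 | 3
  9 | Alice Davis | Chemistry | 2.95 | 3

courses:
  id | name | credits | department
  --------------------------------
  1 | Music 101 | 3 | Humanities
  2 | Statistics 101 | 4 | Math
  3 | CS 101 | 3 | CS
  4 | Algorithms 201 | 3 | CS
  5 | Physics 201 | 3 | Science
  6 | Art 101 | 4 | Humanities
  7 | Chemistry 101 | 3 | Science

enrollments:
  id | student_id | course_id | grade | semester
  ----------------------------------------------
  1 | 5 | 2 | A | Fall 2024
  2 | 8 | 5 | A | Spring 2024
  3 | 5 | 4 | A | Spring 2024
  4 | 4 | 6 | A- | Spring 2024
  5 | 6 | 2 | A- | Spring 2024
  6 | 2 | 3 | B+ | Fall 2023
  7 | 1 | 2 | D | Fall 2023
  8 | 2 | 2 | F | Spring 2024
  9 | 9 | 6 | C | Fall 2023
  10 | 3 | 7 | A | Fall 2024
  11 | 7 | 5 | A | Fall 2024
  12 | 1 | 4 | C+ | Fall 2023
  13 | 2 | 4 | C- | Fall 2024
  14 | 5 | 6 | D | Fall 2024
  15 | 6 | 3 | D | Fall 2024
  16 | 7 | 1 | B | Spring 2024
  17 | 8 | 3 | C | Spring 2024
SELECT p.name, COUNT(DISTINCT c.student_id) AS distinct_student_count FROM enrollments c JOIN courses p ON c.course_id = p.id GROUP BY p.id, p.name

Execution result:
name | distinct_student_count
Music 101 | 1
Statistics 101 | 4
CS 101 | 3
Algorithms 201 | 3
Physics 201 | 2
Art 101 | 3
Chemistry 101 | 1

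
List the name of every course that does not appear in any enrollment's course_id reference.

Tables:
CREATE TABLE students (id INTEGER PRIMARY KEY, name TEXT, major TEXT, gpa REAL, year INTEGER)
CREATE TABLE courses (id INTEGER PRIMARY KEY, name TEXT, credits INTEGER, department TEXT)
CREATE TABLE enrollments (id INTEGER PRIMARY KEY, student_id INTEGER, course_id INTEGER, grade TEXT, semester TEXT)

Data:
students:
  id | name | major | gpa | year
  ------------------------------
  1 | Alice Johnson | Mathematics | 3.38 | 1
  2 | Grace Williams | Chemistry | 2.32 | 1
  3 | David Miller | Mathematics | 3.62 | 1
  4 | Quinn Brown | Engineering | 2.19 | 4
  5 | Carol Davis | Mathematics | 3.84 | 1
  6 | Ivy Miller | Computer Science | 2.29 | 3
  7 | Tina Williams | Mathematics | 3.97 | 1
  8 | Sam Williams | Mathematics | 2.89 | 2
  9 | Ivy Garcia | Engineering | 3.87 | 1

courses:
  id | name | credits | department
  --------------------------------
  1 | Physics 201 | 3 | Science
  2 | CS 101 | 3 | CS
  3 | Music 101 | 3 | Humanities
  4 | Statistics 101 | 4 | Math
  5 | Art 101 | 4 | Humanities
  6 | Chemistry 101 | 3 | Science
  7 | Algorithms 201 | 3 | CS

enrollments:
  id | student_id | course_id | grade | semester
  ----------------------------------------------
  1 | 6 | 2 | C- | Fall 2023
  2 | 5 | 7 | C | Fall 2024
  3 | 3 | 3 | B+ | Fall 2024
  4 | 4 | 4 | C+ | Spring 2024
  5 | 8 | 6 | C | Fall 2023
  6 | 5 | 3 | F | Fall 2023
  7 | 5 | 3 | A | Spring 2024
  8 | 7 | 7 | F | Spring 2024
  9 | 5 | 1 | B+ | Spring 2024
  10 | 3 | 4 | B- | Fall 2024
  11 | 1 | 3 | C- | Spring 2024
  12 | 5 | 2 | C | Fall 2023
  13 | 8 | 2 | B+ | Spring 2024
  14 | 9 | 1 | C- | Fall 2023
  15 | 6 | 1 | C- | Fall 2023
SELECT p.name FROM courses p LEFT JOIN enrollments c ON c.course_id = p.id WHERE c.id IS NULL

Execution result:
Art 101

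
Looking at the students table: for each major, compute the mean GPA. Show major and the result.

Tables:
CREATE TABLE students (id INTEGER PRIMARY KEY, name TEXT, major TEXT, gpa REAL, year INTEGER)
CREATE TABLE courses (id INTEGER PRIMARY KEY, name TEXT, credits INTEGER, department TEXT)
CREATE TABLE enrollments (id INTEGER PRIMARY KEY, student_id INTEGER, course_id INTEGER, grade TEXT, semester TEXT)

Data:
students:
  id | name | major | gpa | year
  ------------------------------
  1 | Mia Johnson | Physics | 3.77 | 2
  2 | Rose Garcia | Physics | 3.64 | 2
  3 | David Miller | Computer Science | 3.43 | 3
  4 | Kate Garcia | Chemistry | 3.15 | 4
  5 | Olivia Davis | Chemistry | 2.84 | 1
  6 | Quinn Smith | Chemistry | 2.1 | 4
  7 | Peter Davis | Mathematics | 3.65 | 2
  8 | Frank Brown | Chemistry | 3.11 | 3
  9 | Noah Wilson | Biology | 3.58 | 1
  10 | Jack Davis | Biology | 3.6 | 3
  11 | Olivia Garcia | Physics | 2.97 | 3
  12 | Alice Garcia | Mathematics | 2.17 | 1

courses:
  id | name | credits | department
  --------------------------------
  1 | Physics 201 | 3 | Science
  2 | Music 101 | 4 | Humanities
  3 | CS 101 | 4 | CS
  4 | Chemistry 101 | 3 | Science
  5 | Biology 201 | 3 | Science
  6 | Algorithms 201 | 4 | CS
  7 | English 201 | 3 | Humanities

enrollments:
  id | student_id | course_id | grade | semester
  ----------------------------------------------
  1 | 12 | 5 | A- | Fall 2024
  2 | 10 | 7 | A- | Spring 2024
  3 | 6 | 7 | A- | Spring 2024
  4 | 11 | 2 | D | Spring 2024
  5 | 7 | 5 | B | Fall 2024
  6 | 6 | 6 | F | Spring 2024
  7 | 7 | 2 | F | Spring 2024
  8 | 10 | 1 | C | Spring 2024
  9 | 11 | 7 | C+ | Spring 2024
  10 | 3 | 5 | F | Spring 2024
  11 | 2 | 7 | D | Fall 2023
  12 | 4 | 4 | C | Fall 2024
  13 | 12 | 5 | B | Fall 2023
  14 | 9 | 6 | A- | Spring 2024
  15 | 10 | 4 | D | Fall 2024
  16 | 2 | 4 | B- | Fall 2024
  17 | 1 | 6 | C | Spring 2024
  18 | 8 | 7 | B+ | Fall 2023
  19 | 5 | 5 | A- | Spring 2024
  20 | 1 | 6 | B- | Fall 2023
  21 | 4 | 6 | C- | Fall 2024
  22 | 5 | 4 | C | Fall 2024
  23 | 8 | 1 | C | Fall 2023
SELECT major, AVG(gpa) AS avg_gpa FROM students GROUP BY major

Execution result:
major | avg_gpa
Biology | 3.59
Chemistry | 2.80
Computer Science | 3.43
Mathematics | 2.91
Physics | 3.46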